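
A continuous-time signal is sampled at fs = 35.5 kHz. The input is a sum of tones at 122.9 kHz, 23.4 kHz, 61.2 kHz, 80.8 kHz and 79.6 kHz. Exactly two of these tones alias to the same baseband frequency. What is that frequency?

fs/2 = 17.75 kHz.
122.9 kHz mod fs = 16.4 kHz.
16.4 kHz ≤ fs/2 = 17.75 kHz, appears at 16.4 kHz.
23.4 kHz > fs/2 = 17.75 kHz, folds to fs − 23.4 kHz = 12.1 kHz.
61.2 kHz mod fs = 25.7 kHz.
25.7 kHz > fs/2 = 17.75 kHz, folds to fs − 25.7 kHz = 9.8 kHz.
80.8 kHz mod fs = 9.8 kHz.
9.8 kHz ≤ fs/2 = 17.75 kHz, appears at 9.8 kHz.
79.6 kHz mod fs = 8.6 kHz.
8.6 kHz ≤ fs/2 = 17.75 kHz, appears at 8.6 kHz.
61.2 kHz and 80.8 kHz both map to 9.8 kHz.

9.8 kHz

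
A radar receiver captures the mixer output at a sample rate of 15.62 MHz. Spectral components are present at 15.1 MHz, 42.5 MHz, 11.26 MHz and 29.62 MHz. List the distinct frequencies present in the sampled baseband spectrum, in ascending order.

fs/2 = 7.81 MHz.
15.1 MHz > fs/2 = 7.81 MHz, folds to fs − 15.1 MHz = 0.52 MHz.
42.5 MHz mod fs = 11.26 MHz.
11.26 MHz > fs/2 = 7.81 MHz, folds to fs − 11.26 MHz = 4.36 MHz.
11.26 MHz > fs/2 = 7.81 MHz, folds to fs − 11.26 MHz = 4.36 MHz.
29.62 MHz mod fs = 14 MHz.
14 MHz > fs/2 = 7.81 MHz, folds to fs − 14 MHz = 1.62 MHz.
Distinct values: {0.52 MHz, 1.62 MHz, 4.36 MHz}.

0.52 MHz, 1.62 MHz, 4.36 MHz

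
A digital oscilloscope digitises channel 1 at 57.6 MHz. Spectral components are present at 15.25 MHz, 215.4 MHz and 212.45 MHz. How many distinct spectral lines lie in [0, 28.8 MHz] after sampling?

fs/2 = 28.8 MHz.
15.25 MHz ≤ fs/2 = 28.8 MHz, passes unchanged.
215.4 MHz mod fs = 42.6 MHz.
42.6 MHz > fs/2 = 28.8 MHz, folds to fs − 42.6 MHz = 15 MHz.
212.45 MHz mod fs = 39.65 MHz.
39.65 MHz > fs/2 = 28.8 MHz, folds to fs − 39.65 MHz = 17.95 MHz.
Distinct values: {15 MHz, 15.25 MHz, 17.95 MHz} → 3.

3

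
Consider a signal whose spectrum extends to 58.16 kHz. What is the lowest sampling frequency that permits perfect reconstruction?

Nyquist rate = 2 × 58.16 kHz = 116.32 kHz.

116.32 kHz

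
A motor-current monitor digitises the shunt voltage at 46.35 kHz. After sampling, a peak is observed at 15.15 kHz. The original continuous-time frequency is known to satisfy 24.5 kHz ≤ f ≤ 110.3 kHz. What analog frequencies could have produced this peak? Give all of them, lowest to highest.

Frequencies that alias to 15.15 kHz are k·fs ± 15.15 kHz for integer k ≥ 0.
k=0: 15.15 kHz.
k=1: 31.2 kHz, 61.5 kHz.
k=2: 77.55 kHz, 107.85 kHz.
k=3: 123.9 kHz, 154.2 kHz.
Within [24.5 kHz, 110.3 kHz]: 31.2 kHz, 61.5 kHz, 77.55 kHz, 107.85 kHz.

31.2 kHz, 61.5 kHz, 77.55 kHz, 107.85 kHz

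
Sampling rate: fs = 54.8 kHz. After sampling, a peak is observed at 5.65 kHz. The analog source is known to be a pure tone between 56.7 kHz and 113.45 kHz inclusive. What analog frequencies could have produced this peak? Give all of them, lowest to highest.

Frequencies that alias to 5.65 kHz are k·fs ± 5.65 kHz for integer k ≥ 0.
k=0: 5.65 kHz.
k=1: 49.15 kHz, 60.45 kHz.
k=2: 103.95 kHz, 115.25 kHz.
k=3: 158.75 kHz, 170.05 kHz.
Within [56.7 kHz, 113.45 kHz]: 60.45 kHz, 103.95 kHz.

60.45 kHz, 103.95 kHz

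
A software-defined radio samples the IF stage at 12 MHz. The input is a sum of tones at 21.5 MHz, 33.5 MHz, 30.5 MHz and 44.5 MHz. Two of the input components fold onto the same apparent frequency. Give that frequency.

2.5 MHz

fs/2 = 6 MHz.
21.5 MHz mod fs = 9.5 MHz.
9.5 MHz > fs/2 = 6 MHz, folds to fs − 9.5 MHz = 2.5 MHz.
33.5 MHz mod fs = 9.5 MHz.
9.5 MHz > fs/2 = 6 MHz, folds to fs − 9.5 MHz = 2.5 MHz.
30.5 MHz mod fs = 6.5 MHz.
6.5 MHz > fs/2 = 6 MHz, folds to fs − 6.5 MHz = 5.5 MHz.
44.5 MHz mod fs = 8.5 MHz.
8.5 MHz > fs/2 = 6 MHz, folds to fs − 8.5 MHz = 3.5 MHz.
21.5 MHz and 33.5 MHz both map to 2.5 MHz.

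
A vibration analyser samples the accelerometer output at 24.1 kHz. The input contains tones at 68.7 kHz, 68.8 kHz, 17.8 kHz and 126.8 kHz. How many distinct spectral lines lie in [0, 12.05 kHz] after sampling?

3

fs/2 = 12.05 kHz.
68.7 kHz mod fs = 20.5 kHz.
20.5 kHz > fs/2 = 12.05 kHz, folds to fs − 20.5 kHz = 3.6 kHz.
68.8 kHz mod fs = 20.6 kHz.
20.6 kHz > fs/2 = 12.05 kHz, folds to fs − 20.6 kHz = 3.5 kHz.
17.8 kHz > fs/2 = 12.05 kHz, folds to fs − 17.8 kHz = 6.3 kHz.
126.8 kHz mod fs = 6.3 kHz.
6.3 kHz ≤ fs/2 = 12.05 kHz, appears at 6.3 kHz.
Distinct values: {3.5 kHz, 3.6 kHz, 6.3 kHz} → 3.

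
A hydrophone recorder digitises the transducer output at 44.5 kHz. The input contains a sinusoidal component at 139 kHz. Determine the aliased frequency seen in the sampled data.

5.5 kHz

139 kHz mod fs = 5.5 kHz.
5.5 kHz ≤ fs/2 = 22.25 kHz, appears at 5.5 kHz.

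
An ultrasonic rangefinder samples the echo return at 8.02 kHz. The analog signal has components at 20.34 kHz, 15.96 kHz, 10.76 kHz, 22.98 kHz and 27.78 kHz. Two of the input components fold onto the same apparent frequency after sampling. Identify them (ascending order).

fs/2 = 4.01 kHz.
20.34 kHz mod fs = 4.3 kHz.
4.3 kHz > fs/2 = 4.01 kHz, folds to fs − 4.3 kHz = 3.72 kHz.
15.96 kHz mod fs = 7.94 kHz.
7.94 kHz > fs/2 = 4.01 kHz, folds to fs − 7.94 kHz = 0.08 kHz.
10.76 kHz mod fs = 2.74 kHz.
2.74 kHz ≤ fs/2 = 4.01 kHz, appears at 2.74 kHz.
22.98 kHz mod fs = 6.94 kHz.
6.94 kHz > fs/2 = 4.01 kHz, folds to fs − 6.94 kHz = 1.08 kHz.
27.78 kHz mod fs = 3.72 kHz.
3.72 kHz ≤ fs/2 = 4.01 kHz, appears at 3.72 kHz.
20.34 kHz and 27.78 kHz both map to 3.72 kHz.

20.34 kHz, 27.78 kHz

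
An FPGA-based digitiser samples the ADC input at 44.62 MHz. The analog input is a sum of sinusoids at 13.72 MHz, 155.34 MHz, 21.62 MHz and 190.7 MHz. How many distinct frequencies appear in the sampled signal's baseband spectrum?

fs/2 = 22.31 MHz.
13.72 MHz ≤ fs/2 = 22.31 MHz, passes unchanged.
155.34 MHz mod fs = 21.48 MHz.
21.48 MHz ≤ fs/2 = 22.31 MHz, appears at 21.48 MHz.
21.62 MHz ≤ fs/2 = 22.31 MHz, passes unchanged.
190.7 MHz mod fs = 12.22 MHz.
12.22 MHz ≤ fs/2 = 22.31 MHz, appears at 12.22 MHz.
Distinct values: {12.22 MHz, 13.72 MHz, 21.48 MHz, 21.62 MHz} → 4.

4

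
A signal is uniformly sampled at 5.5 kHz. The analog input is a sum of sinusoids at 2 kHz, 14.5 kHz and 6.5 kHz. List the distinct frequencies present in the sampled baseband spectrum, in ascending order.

1 kHz, 2 kHz

fs/2 = 2.75 kHz.
2 kHz ≤ fs/2 = 2.75 kHz, passes unchanged.
14.5 kHz mod fs = 3.5 kHz.
3.5 kHz > fs/2 = 2.75 kHz, folds to fs − 3.5 kHz = 2 kHz.
6.5 kHz mod fs = 1 kHz.
1 kHz ≤ fs/2 = 2.75 kHz, appears at 1 kHz.
Distinct values: {1 kHz, 2 kHz}.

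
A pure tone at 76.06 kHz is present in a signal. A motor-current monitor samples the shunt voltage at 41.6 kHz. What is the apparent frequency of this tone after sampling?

76.06 kHz mod fs = 34.46 kHz.
34.46 kHz > fs/2 = 20.8 kHz, folds to fs − 34.46 kHz = 7.14 kHz.

7.14 kHz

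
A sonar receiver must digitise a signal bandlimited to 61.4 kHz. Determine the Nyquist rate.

Nyquist rate = 2 × 61.4 kHz = 122.8 kHz.

122.8 kHz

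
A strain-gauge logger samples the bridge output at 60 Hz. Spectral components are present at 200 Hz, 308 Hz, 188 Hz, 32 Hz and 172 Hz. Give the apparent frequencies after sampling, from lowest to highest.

fs/2 = 30 Hz.
200 Hz mod fs = 20 Hz.
20 Hz ≤ fs/2 = 30 Hz, appears at 20 Hz.
308 Hz mod fs = 8 Hz.
8 Hz ≤ fs/2 = 30 Hz, appears at 8 Hz.
188 Hz mod fs = 8 Hz.
8 Hz ≤ fs/2 = 30 Hz, appears at 8 Hz.
32 Hz > fs/2 = 30 Hz, folds to fs − 32 Hz = 28 Hz.
172 Hz mod fs = 52 Hz.
52 Hz > fs/2 = 30 Hz, folds to fs − 52 Hz = 8 Hz.
Distinct values: {8 Hz, 20 Hz, 28 Hz}.

8 Hz, 20 Hz, 28 Hz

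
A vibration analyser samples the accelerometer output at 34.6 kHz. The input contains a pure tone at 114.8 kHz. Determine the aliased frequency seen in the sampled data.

11 kHz

114.8 kHz mod fs = 11 kHz.
11 kHz ≤ fs/2 = 17.3 kHz, appears at 11 kHz.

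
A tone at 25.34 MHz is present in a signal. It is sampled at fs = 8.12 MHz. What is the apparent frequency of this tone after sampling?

25.34 MHz mod fs = 0.98 MHz.
0.98 MHz ≤ fs/2 = 4.06 MHz, appears at 0.98 MHz.

0.98 MHz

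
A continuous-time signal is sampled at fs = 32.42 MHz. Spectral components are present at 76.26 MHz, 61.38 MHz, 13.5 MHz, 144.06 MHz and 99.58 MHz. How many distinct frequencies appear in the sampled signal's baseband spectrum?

5

fs/2 = 16.21 MHz.
76.26 MHz mod fs = 11.42 MHz.
11.42 MHz ≤ fs/2 = 16.21 MHz, appears at 11.42 MHz.
61.38 MHz mod fs = 28.96 MHz.
28.96 MHz > fs/2 = 16.21 MHz, folds to fs − 28.96 MHz = 3.46 MHz.
13.5 MHz ≤ fs/2 = 16.21 MHz, passes unchanged.
144.06 MHz mod fs = 14.38 MHz.
14.38 MHz ≤ fs/2 = 16.21 MHz, appears at 14.38 MHz.
99.58 MHz mod fs = 2.32 MHz.
2.32 MHz ≤ fs/2 = 16.21 MHz, appears at 2.32 MHz.
Distinct values: {2.32 MHz, 3.46 MHz, 11.42 MHz, 13.5 MHz, 14.38 MHz} → 5.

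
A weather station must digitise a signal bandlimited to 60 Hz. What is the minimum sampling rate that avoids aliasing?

120 Hz

Nyquist rate = 2 × 60 Hz = 120 Hz.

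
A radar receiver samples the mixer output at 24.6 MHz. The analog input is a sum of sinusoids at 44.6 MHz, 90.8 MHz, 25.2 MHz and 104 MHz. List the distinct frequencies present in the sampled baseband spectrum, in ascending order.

fs/2 = 12.3 MHz.
44.6 MHz mod fs = 20 MHz.
20 MHz > fs/2 = 12.3 MHz, folds to fs − 20 MHz = 4.6 MHz.
90.8 MHz mod fs = 17 MHz.
17 MHz > fs/2 = 12.3 MHz, folds to fs − 17 MHz = 7.6 MHz.
25.2 MHz mod fs = 0.6 MHz.
0.6 MHz ≤ fs/2 = 12.3 MHz, appears at 0.6 MHz.
104 MHz mod fs = 5.6 MHz.
5.6 MHz ≤ fs/2 = 12.3 MHz, appears at 5.6 MHz.
Distinct values: {0.6 MHz, 4.6 MHz, 5.6 MHz, 7.6 MHz}.

0.6 MHz, 4.6 MHz, 5.6 MHz, 7.6 MHz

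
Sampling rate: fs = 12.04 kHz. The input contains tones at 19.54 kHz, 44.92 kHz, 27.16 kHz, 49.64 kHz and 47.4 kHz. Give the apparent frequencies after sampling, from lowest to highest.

0.76 kHz, 1.48 kHz, 3.08 kHz, 3.24 kHz, 4.54 kHz

fs/2 = 6.02 kHz.
19.54 kHz mod fs = 7.5 kHz.
7.5 kHz > fs/2 = 6.02 kHz, folds to fs − 7.5 kHz = 4.54 kHz.
44.92 kHz mod fs = 8.8 kHz.
8.8 kHz > fs/2 = 6.02 kHz, folds to fs − 8.8 kHz = 3.24 kHz.
27.16 kHz mod fs = 3.08 kHz.
3.08 kHz ≤ fs/2 = 6.02 kHz, appears at 3.08 kHz.
49.64 kHz mod fs = 1.48 kHz.
1.48 kHz ≤ fs/2 = 6.02 kHz, appears at 1.48 kHz.
47.4 kHz mod fs = 11.28 kHz.
11.28 kHz > fs/2 = 6.02 kHz, folds to fs − 11.28 kHz = 0.76 kHz.
Distinct values: {0.76 kHz, 1.48 kHz, 3.08 kHz, 3.24 kHz, 4.54 kHz}.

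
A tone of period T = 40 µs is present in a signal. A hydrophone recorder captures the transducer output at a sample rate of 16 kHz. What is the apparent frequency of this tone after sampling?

7 kHz

T = 40 µs → f = 1/T = 25 kHz.
25 kHz mod fs = 9 kHz.
9 kHz > fs/2 = 8 kHz, folds to fs − 9 kHz = 7 kHz.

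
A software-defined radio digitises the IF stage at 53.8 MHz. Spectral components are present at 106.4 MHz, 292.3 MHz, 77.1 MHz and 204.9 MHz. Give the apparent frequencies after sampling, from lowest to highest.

1.2 MHz, 10.3 MHz, 23.3 MHz

fs/2 = 26.9 MHz.
106.4 MHz mod fs = 52.6 MHz.
52.6 MHz > fs/2 = 26.9 MHz, folds to fs − 52.6 MHz = 1.2 MHz.
292.3 MHz mod fs = 23.3 MHz.
23.3 MHz ≤ fs/2 = 26.9 MHz, appears at 23.3 MHz.
77.1 MHz mod fs = 23.3 MHz.
23.3 MHz ≤ fs/2 = 26.9 MHz, appears at 23.3 MHz.
204.9 MHz mod fs = 43.5 MHz.
43.5 MHz > fs/2 = 26.9 MHz, folds to fs − 43.5 MHz = 10.3 MHz.
Distinct values: {1.2 MHz, 10.3 MHz, 23.3 MHz}.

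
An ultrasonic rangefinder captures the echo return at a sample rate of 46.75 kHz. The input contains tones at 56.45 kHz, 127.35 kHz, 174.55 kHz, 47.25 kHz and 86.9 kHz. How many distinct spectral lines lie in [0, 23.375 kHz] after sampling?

5

fs/2 = 23.375 kHz.
56.45 kHz mod fs = 9.7 kHz.
9.7 kHz ≤ fs/2 = 23.375 kHz, appears at 9.7 kHz.
127.35 kHz mod fs = 33.85 kHz.
33.85 kHz > fs/2 = 23.375 kHz, folds to fs − 33.85 kHz = 12.9 kHz.
174.55 kHz mod fs = 34.3 kHz.
34.3 kHz > fs/2 = 23.375 kHz, folds to fs − 34.3 kHz = 12.45 kHz.
47.25 kHz mod fs = 0.5 kHz.
0.5 kHz ≤ fs/2 = 23.375 kHz, appears at 0.5 kHz.
86.9 kHz mod fs = 40.15 kHz.
40.15 kHz > fs/2 = 23.375 kHz, folds to fs − 40.15 kHz = 6.6 kHz.
Distinct values: {0.5 kHz, 6.6 kHz, 9.7 kHz, 12.45 kHz, 12.9 kHz} → 5.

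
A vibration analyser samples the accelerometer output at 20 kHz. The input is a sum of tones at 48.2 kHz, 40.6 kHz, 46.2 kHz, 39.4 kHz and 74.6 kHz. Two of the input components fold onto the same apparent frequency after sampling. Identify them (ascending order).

39.4 kHz, 40.6 kHz

fs/2 = 10 kHz.
48.2 kHz mod fs = 8.2 kHz.
8.2 kHz ≤ fs/2 = 10 kHz, appears at 8.2 kHz.
40.6 kHz mod fs = 0.6 kHz.
0.6 kHz ≤ fs/2 = 10 kHz, appears at 0.6 kHz.
46.2 kHz mod fs = 6.2 kHz.
6.2 kHz ≤ fs/2 = 10 kHz, appears at 6.2 kHz.
39.4 kHz mod fs = 19.4 kHz.
19.4 kHz > fs/2 = 10 kHz, folds to fs − 19.4 kHz = 0.6 kHz.
74.6 kHz mod fs = 14.6 kHz.
14.6 kHz > fs/2 = 10 kHz, folds to fs − 14.6 kHz = 5.4 kHz.
39.4 kHz and 40.6 kHz both map to 0.6 kHz.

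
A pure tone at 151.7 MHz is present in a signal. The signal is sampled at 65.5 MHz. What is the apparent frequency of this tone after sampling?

20.7 MHz

151.7 MHz mod fs = 20.7 MHz.
20.7 MHz ≤ fs/2 = 32.75 MHz, appears at 20.7 MHz.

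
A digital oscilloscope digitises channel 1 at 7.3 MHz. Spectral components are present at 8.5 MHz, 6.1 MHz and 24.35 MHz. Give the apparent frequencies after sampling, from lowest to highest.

1.2 MHz, 2.45 MHz

fs/2 = 3.65 MHz.
8.5 MHz mod fs = 1.2 MHz.
1.2 MHz ≤ fs/2 = 3.65 MHz, appears at 1.2 MHz.
6.1 MHz > fs/2 = 3.65 MHz, folds to fs − 6.1 MHz = 1.2 MHz.
24.35 MHz mod fs = 2.45 MHz.
2.45 MHz ≤ fs/2 = 3.65 MHz, appears at 2.45 MHz.
Distinct values: {1.2 MHz, 2.45 MHz}.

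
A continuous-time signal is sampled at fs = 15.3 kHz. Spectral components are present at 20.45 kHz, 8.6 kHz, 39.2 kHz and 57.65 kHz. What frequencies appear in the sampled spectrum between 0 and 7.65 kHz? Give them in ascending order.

3.55 kHz, 5.15 kHz, 6.7 kHz

fs/2 = 7.65 kHz.
20.45 kHz mod fs = 5.15 kHz.
5.15 kHz ≤ fs/2 = 7.65 kHz, appears at 5.15 kHz.
8.6 kHz > fs/2 = 7.65 kHz, folds to fs − 8.6 kHz = 6.7 kHz.
39.2 kHz mod fs = 8.6 kHz.
8.6 kHz > fs/2 = 7.65 kHz, folds to fs − 8.6 kHz = 6.7 kHz.
57.65 kHz mod fs = 11.75 kHz.
11.75 kHz > fs/2 = 7.65 kHz, folds to fs − 11.75 kHz = 3.55 kHz.
Distinct values: {3.55 kHz, 5.15 kHz, 6.7 kHz}.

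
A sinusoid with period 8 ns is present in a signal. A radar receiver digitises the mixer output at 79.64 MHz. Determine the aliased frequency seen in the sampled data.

34.28 MHz

T = 8 ns → f = 1/T = 125 MHz.
125 MHz mod fs = 45.36 MHz.
45.36 MHz > fs/2 = 39.82 MHz, folds to fs − 45.36 MHz = 34.28 MHz.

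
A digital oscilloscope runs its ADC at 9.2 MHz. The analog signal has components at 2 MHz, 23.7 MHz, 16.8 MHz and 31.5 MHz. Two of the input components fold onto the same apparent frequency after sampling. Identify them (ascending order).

23.7 MHz, 31.5 MHz

fs/2 = 4.6 MHz.
2 MHz ≤ fs/2 = 4.6 MHz, passes unchanged.
23.7 MHz mod fs = 5.3 MHz.
5.3 MHz > fs/2 = 4.6 MHz, folds to fs − 5.3 MHz = 3.9 MHz.
16.8 MHz mod fs = 7.6 MHz.
7.6 MHz > fs/2 = 4.6 MHz, folds to fs − 7.6 MHz = 1.6 MHz.
31.5 MHz mod fs = 3.9 MHz.
3.9 MHz ≤ fs/2 = 4.6 MHz, appears at 3.9 MHz.
23.7 MHz and 31.5 MHz both map to 3.9 MHz.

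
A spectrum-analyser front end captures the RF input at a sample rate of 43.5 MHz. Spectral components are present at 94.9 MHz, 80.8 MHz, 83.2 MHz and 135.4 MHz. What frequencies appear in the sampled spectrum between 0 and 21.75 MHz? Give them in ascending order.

fs/2 = 21.75 MHz.
94.9 MHz mod fs = 7.9 MHz.
7.9 MHz ≤ fs/2 = 21.75 MHz, appears at 7.9 MHz.
80.8 MHz mod fs = 37.3 MHz.
37.3 MHz > fs/2 = 21.75 MHz, folds to fs − 37.3 MHz = 6.2 MHz.
83.2 MHz mod fs = 39.7 MHz.
39.7 MHz > fs/2 = 21.75 MHz, folds to fs − 39.7 MHz = 3.8 MHz.
135.4 MHz mod fs = 4.9 MHz.
4.9 MHz ≤ fs/2 = 21.75 MHz, appears at 4.9 MHz.
Distinct values: {3.8 MHz, 4.9 MHz, 6.2 MHz, 7.9 MHz}.

3.8 MHz, 4.9 MHz, 6.2 MHz, 7.9 MHz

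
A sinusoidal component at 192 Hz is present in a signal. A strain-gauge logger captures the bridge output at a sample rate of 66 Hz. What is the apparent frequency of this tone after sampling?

6 Hz

192 Hz mod fs = 60 Hz.
60 Hz > fs/2 = 33 Hz, folds to fs − 60 Hz = 6 Hz.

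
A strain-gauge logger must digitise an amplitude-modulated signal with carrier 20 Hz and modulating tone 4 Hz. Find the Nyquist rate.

AM sidebands sit at fc ± fm = 16 Hz and 24 Hz.
Highest-frequency component: 24 Hz.
Nyquist rate = 2 × 24 Hz = 48 Hz.

48 Hz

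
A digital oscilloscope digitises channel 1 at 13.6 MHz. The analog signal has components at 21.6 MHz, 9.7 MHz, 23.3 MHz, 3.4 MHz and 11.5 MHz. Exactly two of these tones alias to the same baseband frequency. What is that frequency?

fs/2 = 6.8 MHz.
21.6 MHz mod fs = 8 MHz.
8 MHz > fs/2 = 6.8 MHz, folds to fs − 8 MHz = 5.6 MHz.
9.7 MHz > fs/2 = 6.8 MHz, folds to fs − 9.7 MHz = 3.9 MHz.
23.3 MHz mod fs = 9.7 MHz.
9.7 MHz > fs/2 = 6.8 MHz, folds to fs − 9.7 MHz = 3.9 MHz.
3.4 MHz ≤ fs/2 = 6.8 MHz, passes unchanged.
11.5 MHz > fs/2 = 6.8 MHz, folds to fs − 11.5 MHz = 2.1 MHz.
9.7 MHz and 23.3 MHz both map to 3.9 MHz.

3.9 MHz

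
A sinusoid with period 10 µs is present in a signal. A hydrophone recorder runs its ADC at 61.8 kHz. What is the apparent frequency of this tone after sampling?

T = 10 µs → f = 1/T = 100 kHz.
100 kHz mod fs = 38.2 kHz.
38.2 kHz > fs/2 = 30.9 kHz, folds to fs − 38.2 kHz = 23.6 kHz.

23.6 kHz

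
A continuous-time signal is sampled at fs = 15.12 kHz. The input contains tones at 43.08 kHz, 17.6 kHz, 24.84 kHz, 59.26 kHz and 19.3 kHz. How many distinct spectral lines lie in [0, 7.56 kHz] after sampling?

fs/2 = 7.56 kHz.
43.08 kHz mod fs = 12.84 kHz.
12.84 kHz > fs/2 = 7.56 kHz, folds to fs − 12.84 kHz = 2.28 kHz.
17.6 kHz mod fs = 2.48 kHz.
2.48 kHz ≤ fs/2 = 7.56 kHz, appears at 2.48 kHz.
24.84 kHz mod fs = 9.72 kHz.
9.72 kHz > fs/2 = 7.56 kHz, folds to fs − 9.72 kHz = 5.4 kHz.
59.26 kHz mod fs = 13.9 kHz.
13.9 kHz > fs/2 = 7.56 kHz, folds to fs − 13.9 kHz = 1.22 kHz.
19.3 kHz mod fs = 4.18 kHz.
4.18 kHz ≤ fs/2 = 7.56 kHz, appears at 4.18 kHz.
Distinct values: {1.22 kHz, 2.28 kHz, 2.48 kHz, 4.18 kHz, 5.4 kHz} → 5.

5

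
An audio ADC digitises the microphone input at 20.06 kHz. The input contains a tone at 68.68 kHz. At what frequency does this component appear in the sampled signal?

68.68 kHz mod fs = 8.5 kHz.
8.5 kHz ≤ fs/2 = 10.03 kHz, appears at 8.5 kHz.

8.5 kHz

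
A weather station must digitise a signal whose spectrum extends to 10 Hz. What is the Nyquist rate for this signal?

Nyquist rate = 2 × 10 Hz = 20 Hz.

20 Hz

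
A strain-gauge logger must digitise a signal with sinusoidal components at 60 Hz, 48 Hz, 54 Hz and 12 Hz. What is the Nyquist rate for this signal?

Highest-frequency component: 60 Hz.
Nyquist rate = 2 × 60 Hz = 120 Hz.

120 Hz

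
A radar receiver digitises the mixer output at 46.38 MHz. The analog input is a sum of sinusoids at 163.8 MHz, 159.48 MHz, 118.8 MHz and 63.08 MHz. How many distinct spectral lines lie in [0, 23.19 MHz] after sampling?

fs/2 = 23.19 MHz.
163.8 MHz mod fs = 24.66 MHz.
24.66 MHz > fs/2 = 23.19 MHz, folds to fs − 24.66 MHz = 21.72 MHz.
159.48 MHz mod fs = 20.34 MHz.
20.34 MHz ≤ fs/2 = 23.19 MHz, appears at 20.34 MHz.
118.8 MHz mod fs = 26.04 MHz.
26.04 MHz > fs/2 = 23.19 MHz, folds to fs − 26.04 MHz = 20.34 MHz.
63.08 MHz mod fs = 16.7 MHz.
16.7 MHz ≤ fs/2 = 23.19 MHz, appears at 16.7 MHz.
Distinct values: {16.7 MHz, 20.34 MHz, 21.72 MHz} → 3.

3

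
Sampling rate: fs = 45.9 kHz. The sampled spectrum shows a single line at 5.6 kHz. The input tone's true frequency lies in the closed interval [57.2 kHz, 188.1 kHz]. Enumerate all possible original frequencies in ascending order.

86.2 kHz, 97.4 kHz, 132.1 kHz, 143.3 kHz, 178 kHz

Frequencies that alias to 5.6 kHz are k·fs ± 5.6 kHz for integer k ≥ 0.
k=0: 5.6 kHz.
k=1: 40.3 kHz, 51.5 kHz.
k=2: 86.2 kHz, 97.4 kHz.
k=3: 132.1 kHz, 143.3 kHz.
k=4: 178 kHz, 189.2 kHz.
k=5: 223.9 kHz, 235.1 kHz.
Within [57.2 kHz, 188.1 kHz]: 86.2 kHz, 97.4 kHz, 132.1 kHz, 143.3 kHz, 178 kHz.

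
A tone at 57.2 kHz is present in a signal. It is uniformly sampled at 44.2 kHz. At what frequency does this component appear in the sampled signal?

13 kHz

57.2 kHz mod fs = 13 kHz.
13 kHz ≤ fs/2 = 22.1 kHz, appears at 13 kHz.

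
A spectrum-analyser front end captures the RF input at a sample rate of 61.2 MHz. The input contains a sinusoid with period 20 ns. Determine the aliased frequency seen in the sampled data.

T = 20 ns → f = 1/T = 50 MHz.
50 MHz > fs/2 = 30.6 MHz, folds to fs − 50 MHz = 11.2 MHz.

11.2 MHz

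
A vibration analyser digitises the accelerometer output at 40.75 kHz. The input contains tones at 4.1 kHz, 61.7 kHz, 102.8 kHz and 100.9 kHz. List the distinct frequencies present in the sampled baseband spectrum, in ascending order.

4.1 kHz, 19.4 kHz, 19.45 kHz, 19.8 kHz

fs/2 = 20.375 kHz.
4.1 kHz ≤ fs/2 = 20.375 kHz, passes unchanged.
61.7 kHz mod fs = 20.95 kHz.
20.95 kHz > fs/2 = 20.375 kHz, folds to fs − 20.95 kHz = 19.8 kHz.
102.8 kHz mod fs = 21.3 kHz.
21.3 kHz > fs/2 = 20.375 kHz, folds to fs − 21.3 kHz = 19.45 kHz.
100.9 kHz mod fs = 19.4 kHz.
19.4 kHz ≤ fs/2 = 20.375 kHz, appears at 19.4 kHz.
Distinct values: {4.1 kHz, 19.4 kHz, 19.45 kHz, 19.8 kHz}.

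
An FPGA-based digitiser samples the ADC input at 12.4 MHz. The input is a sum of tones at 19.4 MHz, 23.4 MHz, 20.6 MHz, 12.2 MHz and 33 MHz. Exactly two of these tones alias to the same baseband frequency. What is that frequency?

fs/2 = 6.2 MHz.
19.4 MHz mod fs = 7 MHz.
7 MHz > fs/2 = 6.2 MHz, folds to fs − 7 MHz = 5.4 MHz.
23.4 MHz mod fs = 11 MHz.
11 MHz > fs/2 = 6.2 MHz, folds to fs − 11 MHz = 1.4 MHz.
20.6 MHz mod fs = 8.2 MHz.
8.2 MHz > fs/2 = 6.2 MHz, folds to fs − 8.2 MHz = 4.2 MHz.
12.2 MHz > fs/2 = 6.2 MHz, folds to fs − 12.2 MHz = 0.2 MHz.
33 MHz mod fs = 8.2 MHz.
8.2 MHz > fs/2 = 6.2 MHz, folds to fs − 8.2 MHz = 4.2 MHz.
20.6 MHz and 33 MHz both map to 4.2 MHz.

4.2 MHz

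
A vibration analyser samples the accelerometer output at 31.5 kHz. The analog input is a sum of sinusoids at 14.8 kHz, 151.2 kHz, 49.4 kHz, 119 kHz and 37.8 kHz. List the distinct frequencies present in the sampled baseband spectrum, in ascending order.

6.3 kHz, 7 kHz, 13.6 kHz, 14.8 kHz

fs/2 = 15.75 kHz.
14.8 kHz ≤ fs/2 = 15.75 kHz, passes unchanged.
151.2 kHz mod fs = 25.2 kHz.
25.2 kHz > fs/2 = 15.75 kHz, folds to fs − 25.2 kHz = 6.3 kHz.
49.4 kHz mod fs = 17.9 kHz.
17.9 kHz > fs/2 = 15.75 kHz, folds to fs − 17.9 kHz = 13.6 kHz.
119 kHz mod fs = 24.5 kHz.
24.5 kHz > fs/2 = 15.75 kHz, folds to fs − 24.5 kHz = 7 kHz.
37.8 kHz mod fs = 6.3 kHz.
6.3 kHz ≤ fs/2 = 15.75 kHz, appears at 6.3 kHz.
Distinct values: {6.3 kHz, 7 kHz, 13.6 kHz, 14.8 kHz}.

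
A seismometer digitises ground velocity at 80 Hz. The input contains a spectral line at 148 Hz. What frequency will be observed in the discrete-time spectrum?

12 Hz

148 Hz mod fs = 68 Hz.
68 Hz > fs/2 = 40 Hz, folds to fs − 68 Hz = 12 Hz.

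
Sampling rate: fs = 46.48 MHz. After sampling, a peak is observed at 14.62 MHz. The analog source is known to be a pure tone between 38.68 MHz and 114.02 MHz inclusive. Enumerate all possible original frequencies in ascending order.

61.1 MHz, 78.34 MHz, 107.58 MHz

Frequencies that alias to 14.62 MHz are k·fs ± 14.62 MHz for integer k ≥ 0.
k=0: 14.62 MHz.
k=1: 31.86 MHz, 61.1 MHz.
k=2: 78.34 MHz, 107.58 MHz.
k=3: 124.82 MHz, 154.06 MHz.
Within [38.68 MHz, 114.02 MHz]: 61.1 MHz, 78.34 MHz, 107.58 MHz.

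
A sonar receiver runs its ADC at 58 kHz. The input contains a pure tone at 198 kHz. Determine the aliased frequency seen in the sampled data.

198 kHz mod fs = 24 kHz.
24 kHz ≤ fs/2 = 29 kHz, appears at 24 kHz.

24 kHz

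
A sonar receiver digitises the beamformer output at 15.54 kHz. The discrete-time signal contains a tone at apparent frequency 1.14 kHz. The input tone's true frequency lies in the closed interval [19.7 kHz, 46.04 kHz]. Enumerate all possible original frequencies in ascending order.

Frequencies that alias to 1.14 kHz are k·fs ± 1.14 kHz for integer k ≥ 0.
k=0: 1.14 kHz.
k=1: 14.4 kHz, 16.68 kHz.
k=2: 29.94 kHz, 32.22 kHz.
k=3: 45.48 kHz, 47.76 kHz.
k=4: 61.02 kHz, 63.3 kHz.
Within [19.7 kHz, 46.04 kHz]: 29.94 kHz, 32.22 kHz, 45.48 kHz.

29.94 kHz, 32.22 kHz, 45.48 kHz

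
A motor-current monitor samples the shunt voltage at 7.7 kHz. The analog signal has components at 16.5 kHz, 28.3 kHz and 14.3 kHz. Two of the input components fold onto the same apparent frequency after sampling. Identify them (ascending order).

fs/2 = 3.85 kHz.
16.5 kHz mod fs = 1.1 kHz.
1.1 kHz ≤ fs/2 = 3.85 kHz, appears at 1.1 kHz.
28.3 kHz mod fs = 5.2 kHz.
5.2 kHz > fs/2 = 3.85 kHz, folds to fs − 5.2 kHz = 2.5 kHz.
14.3 kHz mod fs = 6.6 kHz.
6.6 kHz > fs/2 = 3.85 kHz, folds to fs − 6.6 kHz = 1.1 kHz.
14.3 kHz and 16.5 kHz both map to 1.1 kHz.

14.3 kHz, 16.5 kHz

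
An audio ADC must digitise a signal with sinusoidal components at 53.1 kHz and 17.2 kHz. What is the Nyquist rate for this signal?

106.2 kHz

Highest-frequency component: 53.1 kHz.
Nyquist rate = 2 × 53.1 kHz = 106.2 kHz.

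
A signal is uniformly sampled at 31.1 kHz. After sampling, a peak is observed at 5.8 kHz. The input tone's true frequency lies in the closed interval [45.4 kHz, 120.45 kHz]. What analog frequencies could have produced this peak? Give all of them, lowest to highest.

56.4 kHz, 68 kHz, 87.5 kHz, 99.1 kHz, 118.6 kHz

Frequencies that alias to 5.8 kHz are k·fs ± 5.8 kHz for integer k ≥ 0.
k=0: 5.8 kHz.
k=1: 25.3 kHz, 36.9 kHz.
k=2: 56.4 kHz, 68 kHz.
k=3: 87.5 kHz, 99.1 kHz.
k=4: 118.6 kHz, 130.2 kHz.
k=5: 149.7 kHz, 161.3 kHz.
Within [45.4 kHz, 120.45 kHz]: 56.4 kHz, 68 kHz, 87.5 kHz, 99.1 kHz, 118.6 kHz.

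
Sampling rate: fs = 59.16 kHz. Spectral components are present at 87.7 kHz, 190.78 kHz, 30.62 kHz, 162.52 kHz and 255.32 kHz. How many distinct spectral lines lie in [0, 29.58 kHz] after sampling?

fs/2 = 29.58 kHz.
87.7 kHz mod fs = 28.54 kHz.
28.54 kHz ≤ fs/2 = 29.58 kHz, appears at 28.54 kHz.
190.78 kHz mod fs = 13.3 kHz.
13.3 kHz ≤ fs/2 = 29.58 kHz, appears at 13.3 kHz.
30.62 kHz > fs/2 = 29.58 kHz, folds to fs − 30.62 kHz = 28.54 kHz.
162.52 kHz mod fs = 44.2 kHz.
44.2 kHz > fs/2 = 29.58 kHz, folds to fs − 44.2 kHz = 14.96 kHz.
255.32 kHz mod fs = 18.68 kHz.
18.68 kHz ≤ fs/2 = 29.58 kHz, appears at 18.68 kHz.
Distinct values: {13.3 kHz, 14.96 kHz, 18.68 kHz, 28.54 kHz} → 4.

4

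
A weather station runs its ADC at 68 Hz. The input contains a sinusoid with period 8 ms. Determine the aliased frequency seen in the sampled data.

11 Hz

T = 8 ms → f = 1/T = 125 Hz.
125 Hz mod fs = 57 Hz.
57 Hz > fs/2 = 34 Hz, folds to fs − 57 Hz = 11 Hz.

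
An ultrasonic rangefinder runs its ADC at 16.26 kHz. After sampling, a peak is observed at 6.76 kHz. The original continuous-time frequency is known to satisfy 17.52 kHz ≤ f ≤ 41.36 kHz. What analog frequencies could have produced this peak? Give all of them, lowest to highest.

23.02 kHz, 25.76 kHz, 39.28 kHz

Frequencies that alias to 6.76 kHz are k·fs ± 6.76 kHz for integer k ≥ 0.
k=0: 6.76 kHz.
k=1: 9.5 kHz, 23.02 kHz.
k=2: 25.76 kHz, 39.28 kHz.
k=3: 42.02 kHz, 55.54 kHz.
Within [17.52 kHz, 41.36 kHz]: 23.02 kHz, 25.76 kHz, 39.28 kHz.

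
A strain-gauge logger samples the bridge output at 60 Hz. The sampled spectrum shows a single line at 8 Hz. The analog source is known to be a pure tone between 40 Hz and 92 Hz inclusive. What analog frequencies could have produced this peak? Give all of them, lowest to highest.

Frequencies that alias to 8 Hz are k·fs ± 8 Hz for integer k ≥ 0.
k=0: 8 Hz.
k=1: 52 Hz, 68 Hz.
k=2: 112 Hz, 128 Hz.
Within [40 Hz, 92 Hz]: 52 Hz, 68 Hz.

52 Hz, 68 Hz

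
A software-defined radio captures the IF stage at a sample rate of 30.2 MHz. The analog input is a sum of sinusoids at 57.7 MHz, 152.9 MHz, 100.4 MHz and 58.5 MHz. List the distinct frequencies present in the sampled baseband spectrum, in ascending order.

1.9 MHz, 2.7 MHz, 9.8 MHz

fs/2 = 15.1 MHz.
57.7 MHz mod fs = 27.5 MHz.
27.5 MHz > fs/2 = 15.1 MHz, folds to fs − 27.5 MHz = 2.7 MHz.
152.9 MHz mod fs = 1.9 MHz.
1.9 MHz ≤ fs/2 = 15.1 MHz, appears at 1.9 MHz.
100.4 MHz mod fs = 9.8 MHz.
9.8 MHz ≤ fs/2 = 15.1 MHz, appears at 9.8 MHz.
58.5 MHz mod fs = 28.3 MHz.
28.3 MHz > fs/2 = 15.1 MHz, folds to fs − 28.3 MHz = 1.9 MHz.
Distinct values: {1.9 MHz, 2.7 MHz, 9.8 MHz}.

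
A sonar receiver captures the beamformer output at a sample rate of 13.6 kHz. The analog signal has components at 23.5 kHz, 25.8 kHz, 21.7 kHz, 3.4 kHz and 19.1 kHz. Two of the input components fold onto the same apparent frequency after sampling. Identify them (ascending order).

19.1 kHz, 21.7 kHz

fs/2 = 6.8 kHz.
23.5 kHz mod fs = 9.9 kHz.
9.9 kHz > fs/2 = 6.8 kHz, folds to fs − 9.9 kHz = 3.7 kHz.
25.8 kHz mod fs = 12.2 kHz.
12.2 kHz > fs/2 = 6.8 kHz, folds to fs − 12.2 kHz = 1.4 kHz.
21.7 kHz mod fs = 8.1 kHz.
8.1 kHz > fs/2 = 6.8 kHz, folds to fs − 8.1 kHz = 5.5 kHz.
3.4 kHz ≤ fs/2 = 6.8 kHz, passes unchanged.
19.1 kHz mod fs = 5.5 kHz.
5.5 kHz ≤ fs/2 = 6.8 kHz, appears at 5.5 kHz.
19.1 kHz and 21.7 kHz both map to 5.5 kHz.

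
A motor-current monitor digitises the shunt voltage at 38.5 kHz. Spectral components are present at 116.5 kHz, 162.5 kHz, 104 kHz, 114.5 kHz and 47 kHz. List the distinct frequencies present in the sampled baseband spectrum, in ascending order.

1 kHz, 8.5 kHz, 11.5 kHz

fs/2 = 19.25 kHz.
116.5 kHz mod fs = 1 kHz.
1 kHz ≤ fs/2 = 19.25 kHz, appears at 1 kHz.
162.5 kHz mod fs = 8.5 kHz.
8.5 kHz ≤ fs/2 = 19.25 kHz, appears at 8.5 kHz.
104 kHz mod fs = 27 kHz.
27 kHz > fs/2 = 19.25 kHz, folds to fs − 27 kHz = 11.5 kHz.
114.5 kHz mod fs = 37.5 kHz.
37.5 kHz > fs/2 = 19.25 kHz, folds to fs − 37.5 kHz = 1 kHz.
47 kHz mod fs = 8.5 kHz.
8.5 kHz ≤ fs/2 = 19.25 kHz, appears at 8.5 kHz.
Distinct values: {1 kHz, 8.5 kHz, 11.5 kHz}.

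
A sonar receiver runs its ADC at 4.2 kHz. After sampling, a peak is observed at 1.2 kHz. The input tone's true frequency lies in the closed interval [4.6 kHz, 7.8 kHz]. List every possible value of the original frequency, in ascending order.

Frequencies that alias to 1.2 kHz are k·fs ± 1.2 kHz for integer k ≥ 0.
k=0: 1.2 kHz.
k=1: 3 kHz, 5.4 kHz.
k=2: 7.2 kHz, 9.6 kHz.
k=3: 11.4 kHz, 13.8 kHz.
Within [4.6 kHz, 7.8 kHz]: 5.4 kHz, 7.2 kHz.

5.4 kHz, 7.2 kHz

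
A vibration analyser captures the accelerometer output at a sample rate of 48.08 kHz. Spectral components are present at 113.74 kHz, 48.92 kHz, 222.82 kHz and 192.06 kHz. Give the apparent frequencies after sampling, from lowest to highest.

fs/2 = 24.04 kHz.
113.74 kHz mod fs = 17.58 kHz.
17.58 kHz ≤ fs/2 = 24.04 kHz, appears at 17.58 kHz.
48.92 kHz mod fs = 0.84 kHz.
0.84 kHz ≤ fs/2 = 24.04 kHz, appears at 0.84 kHz.
222.82 kHz mod fs = 30.5 kHz.
30.5 kHz > fs/2 = 24.04 kHz, folds to fs − 30.5 kHz = 17.58 kHz.
192.06 kHz mod fs = 47.82 kHz.
47.82 kHz > fs/2 = 24.04 kHz, folds to fs − 47.82 kHz = 0.26 kHz.
Distinct values: {0.26 kHz, 0.84 kHz, 17.58 kHz}.

0.26 kHz, 0.84 kHz, 17.58 kHz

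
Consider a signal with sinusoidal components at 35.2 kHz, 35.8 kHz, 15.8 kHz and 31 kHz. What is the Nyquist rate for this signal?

Highest-frequency component: 35.8 kHz.
Nyquist rate = 2 × 35.8 kHz = 71.6 kHz.

71.6 kHz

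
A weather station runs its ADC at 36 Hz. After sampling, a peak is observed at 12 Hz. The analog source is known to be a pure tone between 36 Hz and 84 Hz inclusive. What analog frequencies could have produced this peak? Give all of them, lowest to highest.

Frequencies that alias to 12 Hz are k·fs ± 12 Hz for integer k ≥ 0.
k=0: 12 Hz.
k=1: 24 Hz, 48 Hz.
k=2: 60 Hz, 84 Hz.
k=3: 96 Hz, 120 Hz.
Within [36 Hz, 84 Hz]: 48 Hz, 60 Hz, 84 Hz.

48 Hz, 60 Hz, 84 Hz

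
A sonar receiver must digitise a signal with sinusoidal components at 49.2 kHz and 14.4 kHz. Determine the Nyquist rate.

98.4 kHz

Highest-frequency component: 49.2 kHz.
Nyquist rate = 2 × 49.2 kHz = 98.4 kHz.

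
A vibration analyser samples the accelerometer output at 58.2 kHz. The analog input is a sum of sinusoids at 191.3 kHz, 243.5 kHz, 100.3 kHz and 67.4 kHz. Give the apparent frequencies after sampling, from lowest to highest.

fs/2 = 29.1 kHz.
191.3 kHz mod fs = 16.7 kHz.
16.7 kHz ≤ fs/2 = 29.1 kHz, appears at 16.7 kHz.
243.5 kHz mod fs = 10.7 kHz.
10.7 kHz ≤ fs/2 = 29.1 kHz, appears at 10.7 kHz.
100.3 kHz mod fs = 42.1 kHz.
42.1 kHz > fs/2 = 29.1 kHz, folds to fs − 42.1 kHz = 16.1 kHz.
67.4 kHz mod fs = 9.2 kHz.
9.2 kHz ≤ fs/2 = 29.1 kHz, appears at 9.2 kHz.
Distinct values: {9.2 kHz, 10.7 kHz, 16.1 kHz, 16.7 kHz}.

9.2 kHz, 10.7 kHz, 16.1 kHz, 16.7 kHz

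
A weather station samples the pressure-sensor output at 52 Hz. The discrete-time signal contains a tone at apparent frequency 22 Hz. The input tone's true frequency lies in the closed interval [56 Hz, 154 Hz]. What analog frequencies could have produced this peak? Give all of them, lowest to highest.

74 Hz, 82 Hz, 126 Hz, 134 Hz

Frequencies that alias to 22 Hz are k·fs ± 22 Hz for integer k ≥ 0.
k=0: 22 Hz.
k=1: 30 Hz, 74 Hz.
k=2: 82 Hz, 126 Hz.
k=3: 134 Hz, 178 Hz.
k=4: 186 Hz, 230 Hz.
Within [56 Hz, 154 Hz]: 74 Hz, 82 Hz, 126 Hz, 134 Hz.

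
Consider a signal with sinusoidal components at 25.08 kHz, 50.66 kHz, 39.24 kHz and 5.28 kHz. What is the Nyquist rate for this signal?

Highest-frequency component: 50.66 kHz.
Nyquist rate = 2 × 50.66 kHz = 101.32 kHz.

101.32 kHz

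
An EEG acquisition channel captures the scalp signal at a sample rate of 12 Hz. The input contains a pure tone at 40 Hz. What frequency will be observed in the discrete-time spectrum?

40 Hz mod fs = 4 Hz.
4 Hz ≤ fs/2 = 6 Hz, appears at 4 Hz.

4 Hz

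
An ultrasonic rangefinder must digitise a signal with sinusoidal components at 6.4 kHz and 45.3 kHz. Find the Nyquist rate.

90.6 kHz

Highest-frequency component: 45.3 kHz.
Nyquist rate = 2 × 45.3 kHz = 90.6 kHz.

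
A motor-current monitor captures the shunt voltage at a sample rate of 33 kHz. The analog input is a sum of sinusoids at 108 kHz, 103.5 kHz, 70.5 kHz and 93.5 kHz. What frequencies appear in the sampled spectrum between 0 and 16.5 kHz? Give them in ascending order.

fs/2 = 16.5 kHz.
108 kHz mod fs = 9 kHz.
9 kHz ≤ fs/2 = 16.5 kHz, appears at 9 kHz.
103.5 kHz mod fs = 4.5 kHz.
4.5 kHz ≤ fs/2 = 16.5 kHz, appears at 4.5 kHz.
70.5 kHz mod fs = 4.5 kHz.
4.5 kHz ≤ fs/2 = 16.5 kHz, appears at 4.5 kHz.
93.5 kHz mod fs = 27.5 kHz.
27.5 kHz > fs/2 = 16.5 kHz, folds to fs − 27.5 kHz = 5.5 kHz.
Distinct values: {4.5 kHz, 5.5 kHz, 9 kHz}.

4.5 kHz, 5.5 kHz, 9 kHz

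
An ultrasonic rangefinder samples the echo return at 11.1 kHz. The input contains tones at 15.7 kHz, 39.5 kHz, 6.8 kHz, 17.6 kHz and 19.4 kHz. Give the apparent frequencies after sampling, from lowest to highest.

2.8 kHz, 4.3 kHz, 4.6 kHz, 4.9 kHz

fs/2 = 5.55 kHz.
15.7 kHz mod fs = 4.6 kHz.
4.6 kHz ≤ fs/2 = 5.55 kHz, appears at 4.6 kHz.
39.5 kHz mod fs = 6.2 kHz.
6.2 kHz > fs/2 = 5.55 kHz, folds to fs − 6.2 kHz = 4.9 kHz.
6.8 kHz > fs/2 = 5.55 kHz, folds to fs − 6.8 kHz = 4.3 kHz.
17.6 kHz mod fs = 6.5 kHz.
6.5 kHz > fs/2 = 5.55 kHz, folds to fs − 6.5 kHz = 4.6 kHz.
19.4 kHz mod fs = 8.3 kHz.
8.3 kHz > fs/2 = 5.55 kHz, folds to fs − 8.3 kHz = 2.8 kHz.
Distinct values: {2.8 kHz, 4.3 kHz, 4.6 kHz, 4.9 kHz}.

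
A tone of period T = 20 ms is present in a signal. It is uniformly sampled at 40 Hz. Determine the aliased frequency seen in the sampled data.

T = 20 ms → f = 1/T = 50 Hz.
50 Hz mod fs = 10 Hz.
10 Hz ≤ fs/2 = 20 Hz, appears at 10 Hz.

10 Hz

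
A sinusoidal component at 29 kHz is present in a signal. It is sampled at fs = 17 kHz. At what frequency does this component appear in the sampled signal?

5 kHz

29 kHz mod fs = 12 kHz.
12 kHz > fs/2 = 8.5 kHz, folds to fs − 12 kHz = 5 kHz.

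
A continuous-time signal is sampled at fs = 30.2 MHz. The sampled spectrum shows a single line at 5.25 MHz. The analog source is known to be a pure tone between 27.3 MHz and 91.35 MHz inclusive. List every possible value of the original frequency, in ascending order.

Frequencies that alias to 5.25 MHz are k·fs ± 5.25 MHz for integer k ≥ 0.
k=0: 5.25 MHz.
k=1: 24.95 MHz, 35.45 MHz.
k=2: 55.15 MHz, 65.65 MHz.
k=3: 85.35 MHz, 95.85 MHz.
k=4: 115.55 MHz, 126.05 MHz.
Within [27.3 MHz, 91.35 MHz]: 35.45 MHz, 55.15 MHz, 65.65 MHz, 85.35 MHz.

35.45 MHz, 55.15 MHz, 65.65 MHz, 85.35 MHz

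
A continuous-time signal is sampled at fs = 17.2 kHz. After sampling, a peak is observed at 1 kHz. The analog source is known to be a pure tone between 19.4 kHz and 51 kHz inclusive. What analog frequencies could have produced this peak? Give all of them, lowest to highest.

Frequencies that alias to 1 kHz are k·fs ± 1 kHz for integer k ≥ 0.
k=0: 1 kHz.
k=1: 16.2 kHz, 18.2 kHz.
k=2: 33.4 kHz, 35.4 kHz.
k=3: 50.6 kHz, 52.6 kHz.
k=4: 67.8 kHz, 69.8 kHz.
Within [19.4 kHz, 51 kHz]: 33.4 kHz, 35.4 kHz, 50.6 kHz.

33.4 kHz, 35.4 kHz, 50.6 kHz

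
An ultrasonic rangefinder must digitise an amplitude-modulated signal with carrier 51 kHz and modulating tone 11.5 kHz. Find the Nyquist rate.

AM sidebands sit at fc ± fm = 39.5 kHz and 62.5 kHz.
Highest-frequency component: 62.5 kHz.
Nyquist rate = 2 × 62.5 kHz = 125 kHz.

125 kHz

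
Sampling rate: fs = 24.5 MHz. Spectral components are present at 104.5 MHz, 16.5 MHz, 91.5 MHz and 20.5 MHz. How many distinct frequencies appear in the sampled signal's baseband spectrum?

fs/2 = 12.25 MHz.
104.5 MHz mod fs = 6.5 MHz.
6.5 MHz ≤ fs/2 = 12.25 MHz, appears at 6.5 MHz.
16.5 MHz > fs/2 = 12.25 MHz, folds to fs − 16.5 MHz = 8 MHz.
91.5 MHz mod fs = 18 MHz.
18 MHz > fs/2 = 12.25 MHz, folds to fs − 18 MHz = 6.5 MHz.
20.5 MHz > fs/2 = 12.25 MHz, folds to fs − 20.5 MHz = 4 MHz.
Distinct values: {4 MHz, 6.5 MHz, 8 MHz} → 3.

3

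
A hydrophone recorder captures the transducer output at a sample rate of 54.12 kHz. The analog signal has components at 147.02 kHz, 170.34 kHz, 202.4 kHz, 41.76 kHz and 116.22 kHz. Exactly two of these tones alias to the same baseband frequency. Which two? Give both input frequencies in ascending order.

fs/2 = 27.06 kHz.
147.02 kHz mod fs = 38.78 kHz.
38.78 kHz > fs/2 = 27.06 kHz, folds to fs − 38.78 kHz = 15.34 kHz.
170.34 kHz mod fs = 7.98 kHz.
7.98 kHz ≤ fs/2 = 27.06 kHz, appears at 7.98 kHz.
202.4 kHz mod fs = 40.04 kHz.
40.04 kHz > fs/2 = 27.06 kHz, folds to fs − 40.04 kHz = 14.08 kHz.
41.76 kHz > fs/2 = 27.06 kHz, folds to fs − 41.76 kHz = 12.36 kHz.
116.22 kHz mod fs = 7.98 kHz.
7.98 kHz ≤ fs/2 = 27.06 kHz, appears at 7.98 kHz.
116.22 kHz and 170.34 kHz both map to 7.98 kHz.

116.22 kHz, 170.34 kHz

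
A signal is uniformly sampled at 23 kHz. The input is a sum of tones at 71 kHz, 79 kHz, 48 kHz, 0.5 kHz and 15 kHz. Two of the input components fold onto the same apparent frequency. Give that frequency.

fs/2 = 11.5 kHz.
71 kHz mod fs = 2 kHz.
2 kHz ≤ fs/2 = 11.5 kHz, appears at 2 kHz.
79 kHz mod fs = 10 kHz.
10 kHz ≤ fs/2 = 11.5 kHz, appears at 10 kHz.
48 kHz mod fs = 2 kHz.
2 kHz ≤ fs/2 = 11.5 kHz, appears at 2 kHz.
0.5 kHz ≤ fs/2 = 11.5 kHz, passes unchanged.
15 kHz > fs/2 = 11.5 kHz, folds to fs − 15 kHz = 8 kHz.
48 kHz and 71 kHz both map to 2 kHz.

2 kHz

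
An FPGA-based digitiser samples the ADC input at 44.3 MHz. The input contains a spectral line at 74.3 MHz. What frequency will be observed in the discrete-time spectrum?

14.3 MHz

74.3 MHz mod fs = 30 MHz.
30 MHz > fs/2 = 22.15 MHz, folds to fs − 30 MHz = 14.3 MHz.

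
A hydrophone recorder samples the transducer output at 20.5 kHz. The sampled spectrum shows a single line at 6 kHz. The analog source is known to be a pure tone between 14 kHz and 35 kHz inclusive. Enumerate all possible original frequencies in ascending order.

14.5 kHz, 26.5 kHz, 35 kHz

Frequencies that alias to 6 kHz are k·fs ± 6 kHz for integer k ≥ 0.
k=0: 6 kHz.
k=1: 14.5 kHz, 26.5 kHz.
k=2: 35 kHz, 47 kHz.
k=3: 55.5 kHz, 67.5 kHz.
Within [14 kHz, 35 kHz]: 14.5 kHz, 26.5 kHz, 35 kHz.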